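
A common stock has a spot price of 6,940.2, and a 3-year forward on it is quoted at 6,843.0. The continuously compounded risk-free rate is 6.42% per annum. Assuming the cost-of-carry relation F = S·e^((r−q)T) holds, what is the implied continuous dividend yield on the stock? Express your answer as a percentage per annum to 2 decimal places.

From F = S·e^((r−q)T): (r − q) = ln(F/S)/T
ln(6843.0/6940.2) = ln(0.985995) = -0.014104
(r − q) = -0.014104 / (3) = -0.004701
q = r − ln(F/S)/T = 0.0642 + 0.004701 = 0.068901
q = 6.89%

6.89%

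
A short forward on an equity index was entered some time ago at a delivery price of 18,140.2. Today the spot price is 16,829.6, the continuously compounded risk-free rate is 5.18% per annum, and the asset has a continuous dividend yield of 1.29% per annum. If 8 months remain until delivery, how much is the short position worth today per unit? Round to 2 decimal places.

838.97

Current fair forward for the remaining 8 months: F = S·e^((r − q)·T), (r − q) = 0.0518 − 0.0129 = 0.0389
F = 16829.6 · e^(0.0389 × 8/12) = 16829.6 × 1.02627253 = 17271.7562
Value of long forward = (F − K)·e^(−rT) = (17271.7562 − 18140.2) · e^(−0.0518·8/12)
= -868.4438 × 0.96605614 = -838.97
Short position value = −(long value) = 838.97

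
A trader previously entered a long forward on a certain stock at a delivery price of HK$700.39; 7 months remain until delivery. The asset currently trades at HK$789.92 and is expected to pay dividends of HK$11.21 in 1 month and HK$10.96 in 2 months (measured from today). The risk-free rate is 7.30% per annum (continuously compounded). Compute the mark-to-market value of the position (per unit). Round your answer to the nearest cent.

HK$96.76

PV(remaining dividends) I = 11.21·e^(−0.0730·1/12) + 10.96·e^(−0.0730·2/12) = 21.9695
Current forward F = (S − I)·e^(rT) = (789.92 − 21.9695)·e^(0.0730·7/12) = 767.9505 × 1.043503 = 801.3587
Value (long) = (F − K)·e^(−rT) = (801.3587 − 700.39) × 0.958311 = 96.7594
Value = HK$96.76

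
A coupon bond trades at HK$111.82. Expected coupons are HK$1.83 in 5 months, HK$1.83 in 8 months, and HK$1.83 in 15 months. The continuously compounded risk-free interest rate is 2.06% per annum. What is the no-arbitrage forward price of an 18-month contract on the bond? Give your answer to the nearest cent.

HK$109.76

PV(coupons) I = 1.83·e^(−0.0206·5/12) + 1.83·e^(−0.0206·8/12) + 1.83·e^(−0.0206·15/12)
I = 1.8144 + 1.8050 + 1.7835 = 5.4029
F = (S − I)·e^(rT) = (111.82 − 5.4029) · e^(0.0206·18/12)
= 106.4171 · e^0.030900 = 106.4171 × 1.031382 = HK$109.76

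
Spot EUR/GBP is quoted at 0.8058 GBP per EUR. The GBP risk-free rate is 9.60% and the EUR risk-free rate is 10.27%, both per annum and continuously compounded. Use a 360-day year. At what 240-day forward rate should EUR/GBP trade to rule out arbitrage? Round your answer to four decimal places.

F = S·e^((r_GBP − r_EUR)T) = 0.8058 · e^((0.0960 − 0.1027) × 240/360)
= 0.8058 · e^-0.004467 = 0.8058 × 0.995543
F = 0.8022 GBP per EUR

0.8022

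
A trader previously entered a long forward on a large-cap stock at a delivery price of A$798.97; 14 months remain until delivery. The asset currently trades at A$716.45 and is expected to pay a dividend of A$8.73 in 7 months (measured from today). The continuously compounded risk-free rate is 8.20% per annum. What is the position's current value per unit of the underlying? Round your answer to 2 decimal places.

-A$17.95

PV(remaining dividends) I = 8.73·e^(−0.0820·7/12) = 8.3222
Current forward F = (S − I)·e^(rT) = (716.45 − 8.3222)·e^(0.0820·14/12) = 708.1278 × 1.100392 = 779.2182
Value (long) = (F − K)·e^(−rT) = (779.2182 − 798.97) × 0.908767 = -17.9498
Value = -A$17.95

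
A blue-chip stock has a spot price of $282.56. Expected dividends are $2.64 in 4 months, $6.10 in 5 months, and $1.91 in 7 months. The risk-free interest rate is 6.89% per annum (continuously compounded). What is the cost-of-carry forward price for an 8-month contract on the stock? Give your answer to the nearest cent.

$285.01

PV(dividends) I = 2.64·e^(−0.0689·4/12) + 6.10·e^(−0.0689·5/12) + 1.91·e^(−0.0689·7/12)
I = 2.5801 + 5.9274 + 1.8348 = 10.3423
F = (S − I)·e^(rT) = (282.56 − 10.3423) · e^(0.0689·8/12)
= 272.2177 · e^0.045933 = 272.2177 × 1.047004 = $285.01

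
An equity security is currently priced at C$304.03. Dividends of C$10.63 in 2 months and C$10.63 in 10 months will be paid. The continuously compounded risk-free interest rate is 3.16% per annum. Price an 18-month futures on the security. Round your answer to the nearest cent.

PV(dividends) I = 10.63·e^(−0.0316·2/12) + 10.63·e^(−0.0316·10/12)
I = 10.5742 + 10.3537 = 20.9279
F = (S − I)·e^(rT) = (304.03 − 20.9279) · e^(0.0316·18/12)
= 283.1021 · e^0.047400 = 283.1021 × 1.048541 = C$296.84

C$296.84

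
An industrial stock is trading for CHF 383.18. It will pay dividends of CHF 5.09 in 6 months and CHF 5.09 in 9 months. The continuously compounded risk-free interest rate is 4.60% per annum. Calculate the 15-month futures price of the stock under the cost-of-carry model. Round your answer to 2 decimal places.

CHF 395.38

PV(dividends) I = 5.09·e^(−0.0460·6/12) + 5.09·e^(−0.0460·9/12)
I = 4.9743 + 4.9174 = 9.8917
F = (S − I)·e^(rT) = (383.18 − 9.8917) · e^(0.0460·15/12)
= 373.2883 · e^0.057500 = 373.2883 × 1.059185 = CHF 395.38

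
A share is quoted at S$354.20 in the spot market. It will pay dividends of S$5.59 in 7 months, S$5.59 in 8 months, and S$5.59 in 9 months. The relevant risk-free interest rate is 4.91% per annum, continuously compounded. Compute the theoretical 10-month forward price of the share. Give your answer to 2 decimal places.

S$352.09

PV(dividends) I = 5.59·e^(−0.0491·7/12) + 5.59·e^(−0.0491·8/12) + 5.59·e^(−0.0491·9/12)
I = 5.4322 + 5.4100 + 5.3879 = 16.2301
F = (S − I)·e^(rT) = (354.20 − 16.2301) · e^(0.0491·10/12)
= 337.9699 · e^0.040917 = 337.9699 × 1.041766 = S$352.09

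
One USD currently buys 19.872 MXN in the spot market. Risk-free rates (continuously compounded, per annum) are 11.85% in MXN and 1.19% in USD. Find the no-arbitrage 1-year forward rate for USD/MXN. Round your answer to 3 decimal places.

22.107

F = S·e^((r_MXN − r_USD)T) = 19.872 · e^((0.1185 − 0.0119) × 1)
= 19.872 · e^0.106600 = 19.872 × 1.112489
F = 22.107 MXN per USD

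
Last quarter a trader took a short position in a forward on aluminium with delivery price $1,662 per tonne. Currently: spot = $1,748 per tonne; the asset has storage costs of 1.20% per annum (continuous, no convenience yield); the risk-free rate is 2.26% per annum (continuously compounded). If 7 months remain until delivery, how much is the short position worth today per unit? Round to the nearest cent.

-$120.05 per tonne

Current fair forward for the remaining 7 months: F = S·e^((r + u)·T), (r + u) = 0.0226 + 0.0120 = 0.0346
F = 1748 · e^(0.0346 × 7/12) = 1748 × 1.02038839 = 1783.6389
Value of long forward = (F − K)·e^(−rT) = (1783.6389 − 1662) · e^(−0.0226·7/12)
= 121.6389 × 0.98690319 = 120.05
Short position value = −(long value) = -$120.05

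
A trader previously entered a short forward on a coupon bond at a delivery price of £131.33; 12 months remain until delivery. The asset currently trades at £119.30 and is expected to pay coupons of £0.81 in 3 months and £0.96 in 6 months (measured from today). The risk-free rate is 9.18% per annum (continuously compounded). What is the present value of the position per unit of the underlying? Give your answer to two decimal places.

£2.22

PV(remaining coupons) I = 0.81·e^(−0.0918·3/12) + 0.96·e^(−0.0918·6/12) = 1.7086
Current forward F = (S − I)·e^(rT) = (119.30 − 1.7086)·e^(0.0918·12/12) = 117.5914 × 1.096146 = 128.8973
Value (long) = (F − K)·e^(−rT) = (128.8973 − 131.33) × 0.912288 = -2.2193
Short position value = −(long value) = £2.22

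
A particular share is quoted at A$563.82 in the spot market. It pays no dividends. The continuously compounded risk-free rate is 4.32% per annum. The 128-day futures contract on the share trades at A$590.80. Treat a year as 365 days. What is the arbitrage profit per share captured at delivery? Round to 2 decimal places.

A$18.37 per share

Fair futures: F* = S·e^(carry·T), with carry = r = 0.0432
F* = 563.82 · e^(0.0432 × 128/365) = 563.82 · e^0.015150 = 563.82 × 1.015265 = A$572.4267
Market A$590.80 > fair A$572.4267: forward overpriced → cash-and-carry (buy spot, short the forward).
At maturity, profit = |F_mkt − F*| = |590.80 − 572.4267| = A$18.37 per share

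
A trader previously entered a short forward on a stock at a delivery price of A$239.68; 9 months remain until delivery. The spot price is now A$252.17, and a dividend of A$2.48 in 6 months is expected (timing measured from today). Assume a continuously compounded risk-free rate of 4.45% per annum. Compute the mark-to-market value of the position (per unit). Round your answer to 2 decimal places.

-A$17.93

PV(remaining dividends) I = 2.48·e^(−0.0445·6/12) = 2.4254
Current forward F = (S − I)·e^(rT) = (252.17 − 2.4254)·e^(0.0445·9/12) = 249.7446 × 1.033938 = 258.2204
Value (long) = (F − K)·e^(−rT) = (258.2204 − 239.68) × 0.967176 = 17.9318
Short position value = −(long value) = -A$17.93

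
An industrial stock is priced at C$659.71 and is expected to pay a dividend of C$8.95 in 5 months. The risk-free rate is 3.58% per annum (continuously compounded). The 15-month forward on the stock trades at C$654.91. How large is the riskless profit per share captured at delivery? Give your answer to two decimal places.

PV(dividends) I = 8.95·e^(−0.0358·5/12) = 8.8175
Fair forward F* = (S − I)·e^(rT) = (659.71 − 8.8175)·e^0.044750 = 650.8925 × 1.045766 = 680.6812
Market C$654.91 < fair 680.6812: forward underpriced → reverse cash-and-carry (short the stock, invest proceeds at r, pay the dividends, go long the forward).
Profit at T = |F_mkt − F*| = |654.91 − 680.6812| = C$25.77 per share

C$25.77 per share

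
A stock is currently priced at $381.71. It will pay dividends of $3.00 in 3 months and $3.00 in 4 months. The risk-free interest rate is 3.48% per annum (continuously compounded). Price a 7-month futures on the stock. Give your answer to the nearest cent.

PV(dividends) I = 3.00·e^(−0.0348·3/12) + 3.00·e^(−0.0348·4/12)
I = 2.9740 + 2.9654 = 5.9394
F = (S − I)·e^(rT) = (381.71 − 5.9394) · e^(0.0348·7/12)
= 375.7706 · e^0.020300 = 375.7706 × 1.020507 = $383.48

$383.48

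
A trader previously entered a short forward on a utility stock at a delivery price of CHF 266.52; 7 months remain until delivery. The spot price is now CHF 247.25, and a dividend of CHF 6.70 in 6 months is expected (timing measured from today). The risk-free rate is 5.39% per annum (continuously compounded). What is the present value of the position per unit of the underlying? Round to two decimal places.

PV(remaining dividends) I = 6.70·e^(−0.0539·6/12) = 6.5218
Current forward F = (S − I)·e^(rT) = (247.25 − 6.5218)·e^(0.0539·7/12) = 240.7282 × 1.031941 = 248.4173
Value (long) = (F − K)·e^(−rT) = (248.4173 − 266.52) × 0.969047 = -17.5424
Short position value = −(long value) = CHF 17.54

CHF 17.54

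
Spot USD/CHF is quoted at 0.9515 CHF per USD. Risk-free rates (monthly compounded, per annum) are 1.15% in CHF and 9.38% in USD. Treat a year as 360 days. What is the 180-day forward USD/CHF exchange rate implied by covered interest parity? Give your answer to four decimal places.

By covered interest parity, F = S · (1+r_CHF/12)^(12T) / (1+r_USD/12)^(12T)
= 0.9515 × 1.005764 / 1.047826 = 0.9515 × 0.959858
F = 0.9133 CHF per USD

0.9133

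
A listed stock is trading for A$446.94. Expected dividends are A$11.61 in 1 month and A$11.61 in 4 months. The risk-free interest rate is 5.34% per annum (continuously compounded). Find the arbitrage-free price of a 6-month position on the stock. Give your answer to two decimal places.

PV(dividends) I = 11.61·e^(−0.0534·1/12) + 11.61·e^(−0.0534·4/12)
I = 11.5585 + 11.4052 = 22.9637
F = (S − I)·e^(rT) = (446.94 − 22.9637) · e^(0.0534·6/12)
= 423.9763 · e^0.026700 = 423.9763 × 1.027060 = A$435.45

A$435.45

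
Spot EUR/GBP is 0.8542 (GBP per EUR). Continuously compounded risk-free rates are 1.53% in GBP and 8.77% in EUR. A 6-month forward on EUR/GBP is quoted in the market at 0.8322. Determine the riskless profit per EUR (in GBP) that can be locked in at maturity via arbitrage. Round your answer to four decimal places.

Fair forward: F* = S·e^(carry·T), with carry = (r_GBP − r_EUR) = 0.0153 − 0.0877 = -0.0724
F* = 0.8542 · e^(-0.0724 × 6/12) = 0.8542 · e^-0.036200 = 0.8542 × 0.964447 = 0.8238
Market 0.8322 > fair 0.8238: forward overpriced → cash-and-carry (buy spot, short the forward).
At maturity, profit = |F_mkt − F*| = |0.8322 − 0.8238| = 0.0084 per EUR (in GBP)

0.0084 per EUR (in GBP)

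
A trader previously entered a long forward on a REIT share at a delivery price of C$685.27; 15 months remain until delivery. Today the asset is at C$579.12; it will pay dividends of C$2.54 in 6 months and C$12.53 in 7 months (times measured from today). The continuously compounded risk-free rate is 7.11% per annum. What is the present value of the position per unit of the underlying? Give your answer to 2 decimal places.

-C$62.35

PV(remaining dividends) I = 2.54·e^(−0.0711·6/12) + 12.53·e^(−0.0711·7/12) = 14.4722
Current forward F = (S − I)·e^(rT) = (579.12 − 14.4722)·e^(0.0711·15/12) = 564.6478 × 1.092944 = 617.1284
Value (long) = (F − K)·e^(−rT) = (617.1284 − 685.27) × 0.914960 = -62.3468
Value = -C$62.35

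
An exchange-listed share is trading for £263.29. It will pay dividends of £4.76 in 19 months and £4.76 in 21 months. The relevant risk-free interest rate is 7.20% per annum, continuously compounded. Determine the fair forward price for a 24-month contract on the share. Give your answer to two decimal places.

PV(dividends) I = 4.76·e^(−0.0720·19/12) + 4.76·e^(−0.0720·21/12)
I = 4.2471 + 4.1965 = 8.4436
F = (S − I)·e^(rT) = (263.29 − 8.4436) · e^(0.0720·24/12)
= 254.8464 · e^0.144000 = 254.8464 × 1.154884 = £294.32

£294.32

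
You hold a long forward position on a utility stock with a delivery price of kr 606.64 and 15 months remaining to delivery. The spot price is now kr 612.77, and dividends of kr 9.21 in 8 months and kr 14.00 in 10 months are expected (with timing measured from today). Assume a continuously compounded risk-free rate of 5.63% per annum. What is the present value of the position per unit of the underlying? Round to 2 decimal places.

kr 25.13

PV(remaining dividends) I = 9.21·e^(−0.0563·8/12) + 14.00·e^(−0.0563·10/12) = 22.2291
Current forward F = (S − I)·e^(rT) = (612.77 − 22.2291)·e^(0.0563·15/12) = 590.5409 × 1.072910 = 633.5972
Value (long) = (F − K)·e^(−rT) = (633.5972 − 606.64) × 0.932044 = 25.1253
Value = kr 25.13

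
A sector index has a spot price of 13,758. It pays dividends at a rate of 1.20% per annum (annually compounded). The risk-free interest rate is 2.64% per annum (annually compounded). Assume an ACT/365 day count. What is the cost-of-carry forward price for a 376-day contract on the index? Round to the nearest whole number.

F = S · (1+r)^T / (1+q)^T
= 13758 × 1.027206 / 1.012364 = 13758 × 1.014661
F = 13,960

13,960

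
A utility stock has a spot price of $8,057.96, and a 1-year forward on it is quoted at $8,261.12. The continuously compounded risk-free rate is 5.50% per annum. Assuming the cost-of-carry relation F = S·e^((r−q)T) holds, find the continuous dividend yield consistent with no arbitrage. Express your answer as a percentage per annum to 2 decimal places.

From F = S·e^((r−q)T): (r − q) = ln(F/S)/T
ln(8261.12/8057.96) = ln(1.025212) = 0.024899
(r − q) = 0.024899 / (12/12) = 0.024899
q = r − ln(F/S)/T = 0.0550 − 0.024899 = 0.030101
q = 3.01%

3.01%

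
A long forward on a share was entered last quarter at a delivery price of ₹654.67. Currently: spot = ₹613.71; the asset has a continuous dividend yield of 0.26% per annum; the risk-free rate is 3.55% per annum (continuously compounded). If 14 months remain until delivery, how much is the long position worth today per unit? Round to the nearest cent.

Current fair forward for the remaining 14 months: F = S·e^((r − q)·T), (r − q) = 0.0355 − 0.0026 = 0.0329
F = 613.71 · e^(0.0329 × 14/12) = 613.71 × 1.039129 = 637.7239
Value of long forward = (F − K)·e^(−rT) = (637.7239 − 654.67) · e^(−0.0355·14/12)
= -16.9461 × 0.959429 = -16.26

-₹16.26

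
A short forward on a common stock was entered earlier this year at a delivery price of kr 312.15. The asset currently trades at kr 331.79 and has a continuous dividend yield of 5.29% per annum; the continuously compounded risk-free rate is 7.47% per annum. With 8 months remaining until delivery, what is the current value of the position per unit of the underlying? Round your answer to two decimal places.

Current fair forward for the remaining 8 months: F = S·e^((r − q)·T), (r − q) = 0.0747 − 0.0529 = 0.0218
F = 331.79 · e^(0.0218 × 8/12) = 331.79 × 1.014639 = 336.6471
Value of long forward = (F − K)·e^(−rT) = (336.6471 − 312.15) · e^(−0.0747·8/12)
= 24.4971 × 0.951420 = 23.31
Short position value = −(long value) = -kr 23.31

-kr 23.31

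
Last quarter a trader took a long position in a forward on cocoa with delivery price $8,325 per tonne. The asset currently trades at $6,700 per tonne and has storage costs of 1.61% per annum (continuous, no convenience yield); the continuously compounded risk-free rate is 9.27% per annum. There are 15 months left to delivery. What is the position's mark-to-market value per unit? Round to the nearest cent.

-$577.93 per tonne

Current fair forward for the remaining 15 months: F = S·e^((r + u)·T), (r + u) = 0.0927 + 0.0161 = 0.1088
F = 6700 · e^(0.1088 × 15/12) = 6700 × 1.14568189 = 7676.0687
Value of long forward = (F − K)·e^(−rT) = (7676.0687 − 8325) · e^(−0.0927·15/12)
= -648.9313 × 0.89058654 = -577.93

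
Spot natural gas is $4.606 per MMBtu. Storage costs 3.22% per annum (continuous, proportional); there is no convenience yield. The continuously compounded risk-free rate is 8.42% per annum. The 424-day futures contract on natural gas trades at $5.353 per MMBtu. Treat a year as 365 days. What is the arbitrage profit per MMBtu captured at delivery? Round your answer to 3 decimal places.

Fair futures: F* = S·e^(carry·T), with carry = (r + u) = 0.0842 + 0.0322 = 0.1164
F* = 4.606 · e^(0.1164 × 424/365) = 4.606 · e^0.135215 = 4.606 × 1.144783 = $5.2729
Market $5.353 > fair $5.2729: forward overpriced → cash-and-carry (buy spot, short the forward).
At maturity, profit = |F_mkt − F*| = |5.353 − 5.2729| = $0.080 per MMBtu

$0.080 per MMBtu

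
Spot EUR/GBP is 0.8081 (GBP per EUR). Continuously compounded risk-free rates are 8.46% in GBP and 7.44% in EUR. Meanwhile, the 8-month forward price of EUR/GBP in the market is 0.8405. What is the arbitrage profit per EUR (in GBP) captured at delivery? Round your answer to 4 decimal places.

Fair forward: F* = S·e^(carry·T), with carry = (r_GBP − r_EUR) = 0.0846 − 0.0744 = 0.0102
F* = 0.8081 · e^(0.0102 × 8/12) = 0.8081 · e^0.006800 = 0.8081 × 1.006823 = 0.8136
Market 0.8405 > fair 0.8136: forward overpriced → cash-and-carry (buy spot, short the forward).
At maturity, profit = |F_mkt − F*| = |0.8405 − 0.8136| = 0.0269 per EUR (in GBP)

0.0269 per EUR (in GBP)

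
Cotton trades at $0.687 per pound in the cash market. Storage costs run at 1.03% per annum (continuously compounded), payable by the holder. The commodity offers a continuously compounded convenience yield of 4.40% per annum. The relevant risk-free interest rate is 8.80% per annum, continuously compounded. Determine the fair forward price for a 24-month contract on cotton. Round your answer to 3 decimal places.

Net carry = r + u − y = 0.0880 + 0.0103 − 0.0440 = 0.0543
F = S·e^((r+u−y)T) = 0.687 · e^(0.0543 × 24/12) = 0.687 · e^0.108600
= 0.687 × 1.114716 = $0.766 per pound

$0.766 per pound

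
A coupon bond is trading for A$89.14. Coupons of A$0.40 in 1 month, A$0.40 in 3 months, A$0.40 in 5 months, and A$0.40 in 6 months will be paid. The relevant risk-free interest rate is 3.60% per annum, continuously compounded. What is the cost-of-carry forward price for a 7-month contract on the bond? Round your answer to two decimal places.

A$89.42

PV(coupons) I = 0.40·e^(−0.0360·1/12) + 0.40·e^(−0.0360·3/12) + 0.40·e^(−0.0360·5/12) + 0.40·e^(−0.0360·6/12)
I = 0.3988 + 0.3964 + 0.3940 + 0.3929 = 1.5821
F = (S − I)·e^(rT) = (89.14 − 1.5821) · e^(0.0360·7/12)
= 87.5579 · e^0.021000 = 87.5579 × 1.021222 = A$89.42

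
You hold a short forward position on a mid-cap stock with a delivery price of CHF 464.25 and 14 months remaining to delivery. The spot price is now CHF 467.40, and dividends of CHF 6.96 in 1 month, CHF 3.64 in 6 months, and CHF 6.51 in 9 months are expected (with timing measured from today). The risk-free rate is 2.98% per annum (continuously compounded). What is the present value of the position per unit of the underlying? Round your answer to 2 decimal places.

PV(remaining dividends) I = 6.96·e^(−0.0298·1/12) + 3.64·e^(−0.0298·6/12) + 6.51·e^(−0.0298·9/12) = 16.8950
Current forward F = (S − I)·e^(rT) = (467.40 − 16.8950)·e^(0.0298·14/12) = 450.5050 × 1.035378 = 466.4430
Value (long) = (F − K)·e^(−rT) = (466.4430 − 464.25) × 0.965831 = 2.1181
Short position value = −(long value) = -CHF 2.12

-CHF 2.12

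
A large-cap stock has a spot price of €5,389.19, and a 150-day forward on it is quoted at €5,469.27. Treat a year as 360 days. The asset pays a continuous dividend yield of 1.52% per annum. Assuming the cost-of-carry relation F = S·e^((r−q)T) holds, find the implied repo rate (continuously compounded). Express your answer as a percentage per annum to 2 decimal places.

From F = S·e^((r−q)T): (r − q) = ln(F/S)/T
ln(5469.27/5389.19) = ln(1.014859) = 0.014750
(r − q) = 0.014750 / (150/360) = 0.035400
r = ln(F/S)/T + q = 0.035400 + 0.0152 = 0.050600
r = 5.06%

5.06%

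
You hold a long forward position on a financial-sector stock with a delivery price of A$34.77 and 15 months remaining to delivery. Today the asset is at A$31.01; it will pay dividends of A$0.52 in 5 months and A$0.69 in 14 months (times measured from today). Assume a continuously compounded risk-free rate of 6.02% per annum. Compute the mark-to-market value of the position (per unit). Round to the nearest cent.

PV(remaining dividends) I = 0.52·e^(−0.0602·5/12) + 0.69·e^(−0.0602·14/12) = 1.1503
Current forward F = (S − I)·e^(rT) = (31.01 − 1.1503)·e^(0.0602·15/12) = 29.8597 × 1.078154 = 32.1934
Value (long) = (F − K)·e^(−rT) = (32.1934 − 34.77) × 0.927512 = -2.3898
Value = -A$2.39

-A$2.39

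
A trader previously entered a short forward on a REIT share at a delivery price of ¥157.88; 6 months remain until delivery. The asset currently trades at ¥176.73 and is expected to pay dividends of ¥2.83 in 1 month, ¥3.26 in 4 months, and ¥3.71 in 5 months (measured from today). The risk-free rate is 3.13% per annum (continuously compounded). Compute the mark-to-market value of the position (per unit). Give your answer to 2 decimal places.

-¥11.59

PV(remaining dividends) I = 2.83·e^(−0.0313·1/12) + 3.26·e^(−0.0313·4/12) + 3.71·e^(−0.0313·5/12) = 9.7107
Current forward F = (S − I)·e^(rT) = (176.73 − 9.7107)·e^(0.0313·6/12) = 167.0193 × 1.015773 = 169.6537
Value (long) = (F − K)·e^(−rT) = (169.6537 − 157.88) × 0.984472 = 11.5909
Short position value = −(long value) = -¥11.59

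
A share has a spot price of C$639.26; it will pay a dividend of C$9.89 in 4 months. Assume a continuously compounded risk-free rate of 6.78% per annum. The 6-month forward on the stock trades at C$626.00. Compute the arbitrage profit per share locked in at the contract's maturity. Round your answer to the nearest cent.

C$25.30 per share

PV(dividends) I = 9.89·e^(−0.0678·4/12) = 9.6690
Fair forward F* = (S − I)·e^(rT) = (639.26 − 9.6690)·e^0.033900 = 629.5910 × 1.034481 = 651.2999
Market C$626.00 < fair 651.2999: forward underpriced → reverse cash-and-carry (short the stock, invest proceeds at r, pay the dividends, go long the forward).
Profit at T = |F_mkt − F*| = |626.00 − 651.2999| = C$25.30 per share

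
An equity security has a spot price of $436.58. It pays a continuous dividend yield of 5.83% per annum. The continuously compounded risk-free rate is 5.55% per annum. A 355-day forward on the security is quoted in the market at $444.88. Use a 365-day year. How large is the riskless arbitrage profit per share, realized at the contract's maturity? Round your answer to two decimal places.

Fair forward: F* = S·e^(carry·T), with carry = (r − q) = 0.0555 − 0.0583 = -0.0028
F* = 436.58 · e^(-0.0028 × 355/365) = 436.58 · e^-0.002723 = 436.58 × 0.997281 = $435.3929
Market $444.88 > fair $435.3929: forward overpriced → cash-and-carry (buy spot, short the forward).
At maturity, profit = |F_mkt − F*| = |444.88 − 435.3929| = $9.49 per share

$9.49 per share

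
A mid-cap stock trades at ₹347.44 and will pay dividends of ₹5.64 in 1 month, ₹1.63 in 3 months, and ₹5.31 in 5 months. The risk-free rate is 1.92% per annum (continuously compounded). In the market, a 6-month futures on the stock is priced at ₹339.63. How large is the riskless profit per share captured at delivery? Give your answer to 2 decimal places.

₹1.48 per share

PV(dividends) I = 5.64·e^(−0.0192·1/12) + 1.63·e^(−0.0192·3/12) + 5.31·e^(−0.0192·5/12) = 12.5209
Fair futures F* = (S − I)·e^(rT) = (347.44 − 12.5209)·e^0.009600 = 334.9191 × 1.009646 = 338.1497
Market ₹339.63 > fair 338.1497: forward overpriced → cash-and-carry (borrow at r, buy the stock and collect the dividends, short the forward).
Profit at T = |F_mkt − F*| = |339.63 − 338.1497| = ₹1.48 per share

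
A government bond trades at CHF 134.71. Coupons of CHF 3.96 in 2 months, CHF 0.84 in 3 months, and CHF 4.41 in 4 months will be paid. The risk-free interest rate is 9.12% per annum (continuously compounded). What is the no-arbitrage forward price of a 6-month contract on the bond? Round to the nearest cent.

PV(coupons) I = 3.96·e^(−0.0912·2/12) + 0.84·e^(−0.0912·3/12) + 4.41·e^(−0.0912·4/12)
I = 3.9003 + 0.8211 + 4.2780 = 8.9994
F = (S − I)·e^(rT) = (134.71 − 8.9994) · e^(0.0912·6/12)
= 125.7106 · e^0.045600 = 125.7106 × 1.046656 = CHF 131.58

CHF 131.58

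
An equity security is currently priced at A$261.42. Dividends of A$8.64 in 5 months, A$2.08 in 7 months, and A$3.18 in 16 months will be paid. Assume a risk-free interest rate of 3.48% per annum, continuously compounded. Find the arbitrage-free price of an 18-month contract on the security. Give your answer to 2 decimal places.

A$261.11

PV(dividends) I = 8.64·e^(−0.0348·5/12) + 2.08·e^(−0.0348·7/12) + 3.18·e^(−0.0348·16/12)
I = 8.5156 + 2.0382 + 3.0358 = 13.5896
F = (S − I)·e^(rT) = (261.42 − 13.5896) · e^(0.0348·18/12)
= 247.8304 · e^0.052200 = 247.8304 × 1.053586 = A$261.11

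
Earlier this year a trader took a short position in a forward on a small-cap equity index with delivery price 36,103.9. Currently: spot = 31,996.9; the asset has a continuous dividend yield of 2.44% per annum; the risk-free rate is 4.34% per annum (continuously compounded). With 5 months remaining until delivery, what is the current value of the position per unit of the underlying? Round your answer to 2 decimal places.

Current fair forward for the remaining 5 months: F = S·e^((r − q)·T), (r − q) = 0.0434 − 0.0244 = 0.0190
F = 31996.9 · e^(0.0190 × 5/12) = 31996.9 × 1.00794809 = 32251.2142
Value of long forward = (F − K)·e^(−rT) = (32251.2142 − 36103.9) · e^(−0.0434·5/12)
= -3852.6858 × 0.98207919 = -3783.64
Short position value = −(long value) = 3783.64

3783.64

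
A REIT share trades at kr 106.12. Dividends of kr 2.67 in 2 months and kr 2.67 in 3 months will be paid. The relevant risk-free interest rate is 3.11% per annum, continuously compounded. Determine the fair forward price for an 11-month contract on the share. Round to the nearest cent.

PV(dividends) I = 2.67·e^(−0.0311·2/12) + 2.67·e^(−0.0311·3/12)
I = 2.6562 + 2.6493 = 5.3055
F = (S − I)·e^(rT) = (106.12 − 5.3055) · e^(0.0311·11/12)
= 100.8145 · e^0.028508 = 100.8145 × 1.028918 = kr 103.73

kr 103.73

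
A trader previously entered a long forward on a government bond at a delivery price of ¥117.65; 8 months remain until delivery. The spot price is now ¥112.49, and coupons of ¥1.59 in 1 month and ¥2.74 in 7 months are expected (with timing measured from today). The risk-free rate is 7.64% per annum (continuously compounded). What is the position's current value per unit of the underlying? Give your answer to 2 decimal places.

-¥3.52

PV(remaining coupons) I = 1.59·e^(−0.0764·1/12) + 2.74·e^(−0.0764·7/12) = 4.2005
Current forward F = (S − I)·e^(rT) = (112.49 − 4.2005)·e^(0.0764·8/12) = 108.2895 × 1.052253 = 113.9480
Value (long) = (F − K)·e^(−rT) = (113.9480 − 117.65) × 0.950342 = -3.5182
Value = -¥3.52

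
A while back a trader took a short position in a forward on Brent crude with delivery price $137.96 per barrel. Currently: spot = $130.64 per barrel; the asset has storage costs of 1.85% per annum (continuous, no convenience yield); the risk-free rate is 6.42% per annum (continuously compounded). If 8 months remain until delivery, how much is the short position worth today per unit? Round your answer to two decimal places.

Current fair forward for the remaining 8 months: F = S·e^((r + u)·T), (r + u) = 0.0642 + 0.0185 = 0.0827
F = 130.64 · e^(0.0827 × 8/12) = 130.64 × 1.056681 = 138.0448
Value of long forward = (F − K)·e^(−rT) = (138.0448 − 137.96) · e^(−0.0642·8/12)
= 0.0848 × 0.958103 = 0.08
Short position value = −(long value) = -$0.08

-$0.08 per barrel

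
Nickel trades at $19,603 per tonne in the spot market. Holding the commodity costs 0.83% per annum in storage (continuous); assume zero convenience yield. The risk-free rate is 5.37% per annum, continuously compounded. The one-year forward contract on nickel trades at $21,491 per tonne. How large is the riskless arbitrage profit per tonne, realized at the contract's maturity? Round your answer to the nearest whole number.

$634 per tonne

Fair forward: F* = S·e^(carry·T), with carry = (r + u) = 0.0537 + 0.0083 = 0.0620
F* = 19603 · e^(0.0620 × 12/12) = 19603 · e^0.062000 = 19603 × 1.063962 = $20856.8471
Market $21491 > fair $20856.8471: forward overpriced → cash-and-carry (buy spot, short the forward).
At maturity, profit = |F_mkt − F*| = |21491 − 20856.8471| = $634 per tonne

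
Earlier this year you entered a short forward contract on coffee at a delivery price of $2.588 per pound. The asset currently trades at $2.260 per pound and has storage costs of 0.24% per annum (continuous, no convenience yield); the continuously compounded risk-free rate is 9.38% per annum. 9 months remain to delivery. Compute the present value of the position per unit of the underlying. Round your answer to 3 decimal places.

Current fair forward for the remaining 9 months: F = S·e^((r + u)·T), (r + u) = 0.0938 + 0.0024 = 0.0962
F = 2.260 · e^(0.0962 × 9/12) = 2.260 × 1.074817 = 2.4291
Value of long forward = (F − K)·e^(−rT) = (2.4291 − 2.588) · e^(−0.0938·9/12)
= -0.1589 × 0.932068 = -0.148
Short position value = −(long value) = $0.148

$0.148 per pound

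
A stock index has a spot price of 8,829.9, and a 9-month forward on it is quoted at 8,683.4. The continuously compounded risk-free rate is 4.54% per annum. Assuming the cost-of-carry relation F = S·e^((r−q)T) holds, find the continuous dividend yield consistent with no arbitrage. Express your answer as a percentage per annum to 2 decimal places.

From F = S·e^((r−q)T): (r − q) = ln(F/S)/T
ln(8683.4/8829.9) = ln(0.983409) = -0.016730
(r − q) = -0.016730 / (9/12) = -0.022307
q = r − ln(F/S)/T = 0.0454 + 0.022307 = 0.067707
q = 6.77%

6.77%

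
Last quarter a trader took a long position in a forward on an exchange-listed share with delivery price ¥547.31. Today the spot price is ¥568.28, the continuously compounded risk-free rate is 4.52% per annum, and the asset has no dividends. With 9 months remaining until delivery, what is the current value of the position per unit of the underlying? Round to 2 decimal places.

¥39.21

Current fair forward for the remaining 9 months: F = S·e^(r·T), r = 0.0452
F = 568.28 · e^(0.0452 × 9/12) = 568.28 × 1.034481 = 587.8749
Value of long forward = (F − K)·e^(−rT) = (587.8749 − 547.31) · e^(−0.0452·9/12)
= 40.5649 × 0.966668 = 39.21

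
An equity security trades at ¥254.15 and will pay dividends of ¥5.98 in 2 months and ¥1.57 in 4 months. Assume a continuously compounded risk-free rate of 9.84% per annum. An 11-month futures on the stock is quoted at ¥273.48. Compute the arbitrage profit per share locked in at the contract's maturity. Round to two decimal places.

PV(dividends) I = 5.98·e^(−0.0984·2/12) + 1.57·e^(−0.0984·4/12) = 7.4021
Fair futures F* = (S − I)·e^(rT) = (254.15 − 7.4021)·e^0.090200 = 246.7479 × 1.094393 = 270.0392
Market ¥273.48 > fair 270.0392: forward overpriced → cash-and-carry (borrow at r, buy the stock and collect the dividends, short the forward).
Profit at T = |F_mkt − F*| = |273.48 − 270.0392| = ¥3.44 per share

¥3.44 per share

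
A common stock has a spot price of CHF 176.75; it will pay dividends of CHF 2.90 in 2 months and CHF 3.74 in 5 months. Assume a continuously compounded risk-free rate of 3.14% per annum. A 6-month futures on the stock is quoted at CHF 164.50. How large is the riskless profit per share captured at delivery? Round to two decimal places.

PV(dividends) I = 2.90·e^(−0.0314·2/12) + 3.74·e^(−0.0314·5/12) = 6.5763
Fair futures F* = (S − I)·e^(rT) = (176.75 − 6.5763)·e^0.015700 = 170.1737 × 1.015824 = 172.8665
Market CHF 164.50 < fair 172.8665: forward underpriced → reverse cash-and-carry (short the stock, invest proceeds at r, pay the dividends, go long the forward).
Profit at T = |F_mkt − F*| = |164.50 − 172.8665| = CHF 8.37 per share

CHF 8.37 per share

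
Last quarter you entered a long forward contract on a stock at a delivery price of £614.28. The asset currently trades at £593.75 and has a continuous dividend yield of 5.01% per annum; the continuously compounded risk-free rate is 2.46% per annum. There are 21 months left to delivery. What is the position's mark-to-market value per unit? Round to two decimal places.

Current fair forward for the remaining 21 months: F = S·e^((r − q)·T), (r − q) = 0.0246 − 0.0501 = -0.0255
F = 593.75 · e^(-0.0255 × 21/12) = 593.75 × 0.956356 = 567.8364
Value of long forward = (F − K)·e^(−rT) = (567.8364 − 614.28) · e^(−0.0246·21/12)
= -46.4436 × 0.957863 = -44.49

-£44.49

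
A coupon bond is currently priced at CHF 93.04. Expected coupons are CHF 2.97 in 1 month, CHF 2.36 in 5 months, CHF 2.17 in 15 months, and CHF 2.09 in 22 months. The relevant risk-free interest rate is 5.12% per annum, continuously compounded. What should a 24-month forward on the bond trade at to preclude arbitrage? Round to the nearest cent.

CHF 92.87

PV(coupons) I = 2.97·e^(−0.0512·1/12) + 2.36·e^(−0.0512·5/12) + 2.17·e^(−0.0512·15/12) + 2.09·e^(−0.0512·22/12)
I = 2.9574 + 2.3102 + 2.0355 + 1.9027 = 9.2058
F = (S − I)·e^(rT) = (93.04 − 9.2058) · e^(0.0512·24/12)
= 83.8342 · e^0.102400 = 83.8342 × 1.107827 = CHF 92.87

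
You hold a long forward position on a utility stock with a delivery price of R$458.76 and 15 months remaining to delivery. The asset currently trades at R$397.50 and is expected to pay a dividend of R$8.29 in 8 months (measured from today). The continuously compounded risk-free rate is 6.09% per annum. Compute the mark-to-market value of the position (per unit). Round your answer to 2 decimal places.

PV(remaining dividends) I = 8.29·e^(−0.0609·8/12) = 7.9602
Current forward F = (S − I)·e^(rT) = (397.50 − 7.9602)·e^(0.0609·15/12) = 389.5398 × 1.079097 = 420.3512
Value (long) = (F − K)·e^(−rT) = (420.3512 − 458.76) × 0.926700 = -35.5934
Value = -R$35.59

-R$35.59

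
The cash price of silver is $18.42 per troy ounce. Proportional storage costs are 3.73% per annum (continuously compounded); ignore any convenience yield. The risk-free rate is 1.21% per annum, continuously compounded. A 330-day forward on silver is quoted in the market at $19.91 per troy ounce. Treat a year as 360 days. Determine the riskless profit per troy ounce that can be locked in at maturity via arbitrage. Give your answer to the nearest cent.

$0.64 per troy ounce

Fair forward: F* = S·e^(carry·T), with carry = (r + u) = 0.0121 + 0.0373 = 0.0494
F* = 18.42 · e^(0.0494 × 330/360) = 18.42 · e^0.045283 = 18.42 × 1.046324 = $19.2733
Market $19.91 > fair $19.2733: forward overpriced → cash-and-carry (buy spot, short the forward).
At maturity, profit = |F_mkt − F*| = |19.91 − 19.2733| = $0.64 per troy ounce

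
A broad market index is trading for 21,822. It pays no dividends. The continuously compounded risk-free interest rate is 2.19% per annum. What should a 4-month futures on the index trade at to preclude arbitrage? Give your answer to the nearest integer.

F = S·e^(rT) = 21822 · e^(0.0219 × 4/12)
= 21822 · e^0.007300 = 21822 × 1.007327
F = 21,982

21,982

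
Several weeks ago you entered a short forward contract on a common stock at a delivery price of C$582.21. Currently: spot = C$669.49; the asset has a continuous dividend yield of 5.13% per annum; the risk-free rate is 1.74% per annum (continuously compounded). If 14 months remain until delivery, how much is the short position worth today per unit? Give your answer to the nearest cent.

-C$60.09

Current fair forward for the remaining 14 months: F = S·e^((r − q)·T), (r − q) = 0.0174 − 0.0513 = -0.0339
F = 669.49 · e^(-0.0339 × 14/12) = 669.49 × 0.961222 = 643.5285
Value of long forward = (F − K)·e^(−rT) = (643.5285 − 582.21) · e^(−0.0174·14/12)
= 61.3185 × 0.979905 = 60.09
Short position value = −(long value) = -C$60.09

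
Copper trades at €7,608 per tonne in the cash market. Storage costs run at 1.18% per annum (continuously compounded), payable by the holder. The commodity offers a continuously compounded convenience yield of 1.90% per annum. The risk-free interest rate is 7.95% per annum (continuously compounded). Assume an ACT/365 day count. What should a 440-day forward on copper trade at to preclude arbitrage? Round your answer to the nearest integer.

€8,301 per tonne

Net carry = r + u − y = 0.0795 + 0.0118 − 0.0190 = 0.0723
F = S·e^((r+u−y)T) = 7608 · e^(0.0723 × 440/365) = 7608 · e^0.087156
= 7608 × 1.091067 = €8,301 per tonne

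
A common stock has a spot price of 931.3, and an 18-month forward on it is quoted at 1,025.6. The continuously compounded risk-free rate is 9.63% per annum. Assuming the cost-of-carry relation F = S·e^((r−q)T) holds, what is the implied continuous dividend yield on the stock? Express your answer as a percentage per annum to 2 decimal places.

3.20%

From F = S·e^((r−q)T): (r − q) = ln(F/S)/T
ln(1025.6/931.3) = ln(1.101256) = 0.096451
(r − q) = 0.096451 / (18/12) = 0.064301
q = r − ln(F/S)/T = 0.0963 − 0.064301 = 0.031999
q = 3.20%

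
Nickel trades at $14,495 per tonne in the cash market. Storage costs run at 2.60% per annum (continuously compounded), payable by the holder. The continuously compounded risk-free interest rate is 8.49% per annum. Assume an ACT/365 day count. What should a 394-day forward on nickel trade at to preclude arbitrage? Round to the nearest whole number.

$16,338 per tonne

Net carry = r + u − y = 0.0849 + 0.0260 − 0.0000 = 0.1109
F = S·e^((r+u−y)T) = 14495 · e^(0.1109 × 394/365) = 14495 · e^0.119711
= 14495 × 1.127171 = $16,338 per tonne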